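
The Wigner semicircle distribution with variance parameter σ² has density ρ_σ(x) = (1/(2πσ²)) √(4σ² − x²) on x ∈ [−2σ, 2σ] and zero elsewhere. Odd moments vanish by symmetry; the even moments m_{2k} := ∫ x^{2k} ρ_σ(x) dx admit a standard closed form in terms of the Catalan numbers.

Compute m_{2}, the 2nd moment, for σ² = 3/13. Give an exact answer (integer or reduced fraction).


By the scaled semicircle moment identity, m_{2k} = σ^{2k} · C_k with k = 1.
C_1 = (1/(k+1)) · C(2k, k) = (1/2) · C(2, 1) = (1/2) · 2 = 1.
σ^{2k} = (σ²)^k = (3/13)^1 = 3/13.

Therefore m_{2} = σ^{2} · C_1 = (3/13) · 1 = 3/13.


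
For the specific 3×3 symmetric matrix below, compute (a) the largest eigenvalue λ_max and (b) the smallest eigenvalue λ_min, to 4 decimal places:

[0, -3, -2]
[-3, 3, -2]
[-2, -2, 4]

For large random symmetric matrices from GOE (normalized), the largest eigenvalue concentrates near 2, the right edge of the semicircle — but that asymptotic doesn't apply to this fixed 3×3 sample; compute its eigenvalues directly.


Since M is real symmetric, all three eigenvalues are real; they are the roots of det(λI − M) = λ³ − (tr M) λ² + s λ − det M, where s is the sum of the principal 2×2 minors.
tr M = 0 + 3 + 4 = 7.
s = (0·3 − (-3)²) + (0·4 − (-2)²) + (3·4 − (-2)²) = -9 + (-4) + 8 = -5.
det M (expand along row 1) = 0·8 − (-3)·(-16) + (-2)·12 = -72.
Characteristic polynomial: λ³ − 7λ² − 5λ + 72 = 0.
Substitute λ = y + (tr M)/3 = y + 2.333333 to remove the quadratic term: y³ + p·y + q = 0 with p = s − (tr M)²/3 = -21.333333 and q = −2(tr M)³/27 + (tr M)·s/3 − det M = 34.925926.
Three real roots ⇒ use the trigonometric (Viète) form: r = 2√(−p/3) = 5.333333, φ = arccos(3q/(p·r)) = arccos(-0.920898) = 2.741175 rad.
y_k = r·cos(φ/3 − 2πk/3) for k = 0, 1, 2 gives y = 3.257603, 2.028295, -5.285897.
λ_k = y_k + 2.333333 gives λ = 5.5909, 4.3616, -2.9526 (check: the sum is 7.0000 = tr M).

Hence λ_max = 5.5909 and λ_min = -2.9526.


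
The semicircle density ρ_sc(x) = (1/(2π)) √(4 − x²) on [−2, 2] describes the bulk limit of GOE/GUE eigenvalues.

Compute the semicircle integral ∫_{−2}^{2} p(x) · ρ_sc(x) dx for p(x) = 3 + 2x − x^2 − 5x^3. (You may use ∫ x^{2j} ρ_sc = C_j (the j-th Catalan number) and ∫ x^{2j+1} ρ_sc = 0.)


Write p(x) = Σ a_i x^i, split into monomials and integrate each against ρ_sc separately.
Using ∫ x^{2j} ρ_sc = C_j = (1/(j+1)) C(2j, j) (Catalan numbers) and ∫ x^{2j+1} ρ_sc = 0 (odd monomials vanish by symmetry):
  i = 0 (even): a_0 · C_{0} = 3 · 1 = 3
  i = 1 (odd): ∫ x^1 ρ_sc = 0 (vanishes)
  i = 2 (even): a_2 · C_{1} = -1 · 1 = -1
  i = 3 (odd): ∫ x^3 ρ_sc = 0 (vanishes)

Summing the contributions: ∫_{−2}^{2} p(x) ρ_sc(x) dx = 3 + (-1) = 2.


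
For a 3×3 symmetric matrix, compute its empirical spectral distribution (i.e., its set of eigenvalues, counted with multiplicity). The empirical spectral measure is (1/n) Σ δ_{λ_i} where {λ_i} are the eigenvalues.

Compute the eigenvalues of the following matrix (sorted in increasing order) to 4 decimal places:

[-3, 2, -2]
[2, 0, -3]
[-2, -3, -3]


Since M is real symmetric, all three eigenvalues are real; they are the roots of det(λI − M) = λ³ − (tr M) λ² + s λ − det M, where s is the sum of the principal 2×2 minors.
tr M = -3 + 0 + (-3) = -6.
s = ((-3)·0 − 2²) + ((-3)·(-3) − (-2)²) + (0·(-3) − (-3)²) = -4 + 5 + (-9) = -8.
det M (expand along row 1) = (-3)·(-9) − 2·(-12) + (-2)·(-6) = 63.
Characteristic polynomial: λ³ + 6λ² − 8λ − 63 = 0.
Substitute λ = y + (tr M)/3 = y − 2.000000 to remove the quadratic term: y³ + p·y + q = 0 with p = s − (tr M)²/3 = -20.000000 and q = −2(tr M)³/27 + (tr M)·s/3 − det M = -31.000000.
Three real roots ⇒ use the trigonometric (Viète) form: r = 2√(−p/3) = 5.163978, φ = arccos(3q/(p·r)) = arccos(0.900469) = 0.449951 rad.
y_k = r·cos(φ/3 − 2πk/3) for k = 0, 1, 2 gives y = 5.106005, -1.884768, -3.221237.
λ_k = y_k − 2.000000 gives λ = 3.1060, -3.8848, -5.2212 (check: the sum is -6.0000 = tr M).

Eigenvalues sorted in increasing order: [-5.2212, -3.8848, 3.1060].


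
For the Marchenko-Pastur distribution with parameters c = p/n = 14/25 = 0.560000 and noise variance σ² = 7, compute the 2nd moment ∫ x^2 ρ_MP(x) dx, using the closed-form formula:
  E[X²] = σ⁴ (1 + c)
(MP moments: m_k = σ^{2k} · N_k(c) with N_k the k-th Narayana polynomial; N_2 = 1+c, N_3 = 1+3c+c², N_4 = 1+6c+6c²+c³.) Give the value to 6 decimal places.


E[X²] = σ⁴ (1 + c) (second MP moment). With σ² = 7 (so σ⁴ = 49) and c = 14/25 = 0.560000: E[X²] = 49 · (1 + 0.560000) = 49 · 1.560000.

So E[X^2] = 76.440000.


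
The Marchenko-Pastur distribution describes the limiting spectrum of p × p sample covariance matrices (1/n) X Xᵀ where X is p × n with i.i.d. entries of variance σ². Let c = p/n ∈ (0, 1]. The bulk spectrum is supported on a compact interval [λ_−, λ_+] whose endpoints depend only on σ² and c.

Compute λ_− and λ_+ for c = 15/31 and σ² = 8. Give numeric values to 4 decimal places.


c = 15/31 = 0.483871; √c = 0.695608.
λ_− = σ² (1 − √c)² = 8 · (1 − 0.695608)² = 8 · (0.304392)² = 0.741234.
λ_+ = σ² (1 + √c)² = 8 · (1 + 0.695608)² = 8 · (1.695608)² = 23.000701.

Rounded to 4 decimal places: λ_− ≈ 0.7412, λ_+ ≈ 23.0007.


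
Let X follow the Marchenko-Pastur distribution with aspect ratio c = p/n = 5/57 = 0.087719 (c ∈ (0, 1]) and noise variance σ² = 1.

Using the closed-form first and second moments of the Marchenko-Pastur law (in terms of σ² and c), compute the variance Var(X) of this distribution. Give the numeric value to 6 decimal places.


Recall the MP moments m_1 = E[X] = σ² and m_2 = E[X²] = σ⁴ (1 + c).
m_1 = E[X] = σ² = 1, so m_1² = 1.
m_2 = E[X²] = σ⁴ (1 + c) = 1 · (1 + 0.087719) = 1 · 1.087719 = 1.087719.
(Note m_2 − m_1² simplifies to c · σ⁴ = 0.087719 · 1.)

Var(X) = m_2 − m_1² = 1.087719 − 1 = 0.087719.


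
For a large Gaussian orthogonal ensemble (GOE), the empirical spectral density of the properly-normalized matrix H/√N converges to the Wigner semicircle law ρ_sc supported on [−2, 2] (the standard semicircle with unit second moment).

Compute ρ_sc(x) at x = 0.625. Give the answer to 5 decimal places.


ρ_sc(x) = (1/(2π)) √(4 − x²). With x = 0.625:
  4 − x² = 4 − (0.625)² = 4 − 0.390625 = 3.609375.
  √(4 − x²) = 1.899836.
  1/(2π) = 0.159155.
  ρ_sc(0.625) = 0.159155 · 1.899836 = 0.302368.

Rounded to 5 decimal places: ρ_sc(0.625) ≈ 0.30237.


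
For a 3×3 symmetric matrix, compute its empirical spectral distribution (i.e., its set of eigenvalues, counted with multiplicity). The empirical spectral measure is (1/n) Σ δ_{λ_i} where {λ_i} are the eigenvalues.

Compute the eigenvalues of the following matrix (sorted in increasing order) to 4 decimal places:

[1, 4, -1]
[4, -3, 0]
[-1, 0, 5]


Since M is real symmetric, all three eigenvalues are real; they are the roots of det(λI − M) = λ³ − (tr M) λ² + s λ − det M, where s is the sum of the principal 2×2 minors.
tr M = 1 + (-3) + 5 = 3.
s = (1·(-3) − 4²) + (1·5 − (-1)²) + ((-3)·5 − 0²) = -19 + 4 + (-15) = -30.
det M (expand along row 1) = 1·(-15) − 4·20 + (-1)·(-3) = -92.
Characteristic polynomial: λ³ − 3λ² − 30λ + 92 = 0.
Substitute λ = y + (tr M)/3 = y + 1.000000 to remove the quadratic term: y³ + p·y + q = 0 with p = s − (tr M)²/3 = -33.000000 and q = −2(tr M)³/27 + (tr M)·s/3 − det M = 60.000000.
Three real roots ⇒ use the trigonometric (Viète) form: r = 2√(−p/3) = 6.633250, φ = arccos(3q/(p·r)) = arccos(-0.822304) = 2.536244 rad.
y_k = r·cos(φ/3 − 2πk/3) for k = 0, 1, 2 gives y = 4.400638, 2.098029, -6.498666.
λ_k = y_k + 1.000000 gives λ = 5.4006, 3.0980, -5.4987 (check: the sum is 3.0000 = tr M).

Eigenvalues sorted in increasing order: [-5.4987, 3.0980, 5.4006].


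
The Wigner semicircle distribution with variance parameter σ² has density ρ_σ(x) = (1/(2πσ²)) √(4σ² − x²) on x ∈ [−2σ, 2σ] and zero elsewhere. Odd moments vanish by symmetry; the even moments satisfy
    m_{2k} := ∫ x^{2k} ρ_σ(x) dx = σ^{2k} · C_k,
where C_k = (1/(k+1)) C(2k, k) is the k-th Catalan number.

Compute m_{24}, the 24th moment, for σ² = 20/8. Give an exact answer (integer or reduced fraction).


By the scaled semicircle moment identity, m_{2k} = σ^{2k} · C_k with k = 12.
C_12 = (1/(k+1)) · C(2k, k) = (1/13) · C(24, 12) = (1/13) · 2704156 = 208012.
σ^{2k} = (σ²)^k = (20/8)^12 = 244140625/4096.

Therefore m_{24} = σ^{24} · C_12 = (244140625/4096) · 208012 = 12696044921875/1024.


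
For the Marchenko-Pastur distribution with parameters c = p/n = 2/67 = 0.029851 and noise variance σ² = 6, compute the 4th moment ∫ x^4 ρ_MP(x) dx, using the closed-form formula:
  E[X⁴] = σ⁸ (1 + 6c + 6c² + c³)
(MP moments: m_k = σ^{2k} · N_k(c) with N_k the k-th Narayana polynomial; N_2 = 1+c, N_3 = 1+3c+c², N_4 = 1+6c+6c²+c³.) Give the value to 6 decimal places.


E[X⁴] = σ⁸ (1 + 6c + 6c² + c³) (fourth MP moment). With σ² = 6 (so σ⁸ = 1296) and c = 2/67 = 0.029851: E[X⁴] = 1296 · (1 + 6·0.029851 + 6·(0.029851)² + (0.029851)³) = 1296 · 1.184477.

So E[X^4] = 1535.082813.


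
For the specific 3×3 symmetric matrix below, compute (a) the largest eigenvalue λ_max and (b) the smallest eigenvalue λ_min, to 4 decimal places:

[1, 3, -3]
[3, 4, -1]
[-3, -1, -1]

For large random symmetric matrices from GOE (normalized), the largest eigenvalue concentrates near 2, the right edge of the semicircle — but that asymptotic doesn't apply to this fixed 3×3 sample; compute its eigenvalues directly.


Since M is real symmetric, all three eigenvalues are real; they are the roots of det(λI − M) = λ³ − (tr M) λ² + s λ − det M, where s is the sum of the principal 2×2 minors.
tr M = 1 + 4 + (-1) = 4.
s = (1·4 − 3²) + (1·(-1) − (-3)²) + (4·(-1) − (-1)²) = -5 + (-10) + (-5) = -20.
det M (expand along row 1) = 1·(-5) − 3·(-6) + (-3)·9 = -14.
Characteristic polynomial: λ³ − 4λ² − 20λ + 14 = 0.
Substitute λ = y + (tr M)/3 = y + 1.333333 to remove the quadratic term: y³ + p·y + q = 0 with p = s − (tr M)²/3 = -25.333333 and q = −2(tr M)³/27 + (tr M)·s/3 − det M = -17.407407.
Three real roots ⇒ use the trigonometric (Viète) form: r = 2√(−p/3) = 5.811865, φ = arccos(3q/(p·r)) = arccos(0.354689) = 1.208215 rad.
y_k = r·cos(φ/3 − 2πk/3) for k = 0, 1, 2 gives y = 5.346865, -0.700716, -4.646149.
λ_k = y_k + 1.333333 gives λ = 6.6802, 0.6326, -3.3128 (check: the sum is 4.0000 = tr M).

Hence λ_max = 6.6802 and λ_min = -3.3128.


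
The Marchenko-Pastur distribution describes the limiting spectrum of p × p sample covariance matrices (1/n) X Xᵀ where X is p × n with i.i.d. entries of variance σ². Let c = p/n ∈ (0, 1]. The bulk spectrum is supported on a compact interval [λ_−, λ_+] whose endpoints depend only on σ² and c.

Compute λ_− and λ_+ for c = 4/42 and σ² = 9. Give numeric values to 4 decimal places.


c = 4/42 = 0.095238; √c = 0.308607.
λ_− = σ² (1 − √c)² = 9 · (1 − 0.308607)² = 9 · (0.691393)² = 4.302222.
λ_+ = σ² (1 + √c)² = 9 · (1 + 0.308607)² = 9 · (1.308607)² = 15.412063.

Rounded to 4 decimal places: λ_− ≈ 4.3022, λ_+ ≈ 15.4121.


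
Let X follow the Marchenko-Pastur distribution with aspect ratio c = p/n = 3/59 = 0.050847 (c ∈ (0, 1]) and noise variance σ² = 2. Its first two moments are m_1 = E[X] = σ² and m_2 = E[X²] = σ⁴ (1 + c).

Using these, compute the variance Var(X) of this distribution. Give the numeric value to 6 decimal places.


m_1 = E[X] = σ² = 2, so m_1² = 4.
m_2 = E[X²] = σ⁴ (1 + c) = 4 · (1 + 0.050847) = 4 · 1.050847 = 4.203390.
(Note m_2 − m_1² simplifies to c · σ⁴ = 0.050847 · 4.)

Var(X) = m_2 − m_1² = 4.203390 − 4 = 0.203390.


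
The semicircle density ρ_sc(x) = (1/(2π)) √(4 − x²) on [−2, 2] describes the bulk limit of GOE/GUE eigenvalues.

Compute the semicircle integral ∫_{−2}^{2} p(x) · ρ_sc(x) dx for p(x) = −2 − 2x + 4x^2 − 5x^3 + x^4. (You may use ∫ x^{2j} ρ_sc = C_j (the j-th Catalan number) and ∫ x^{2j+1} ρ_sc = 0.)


Write p(x) = Σ a_i x^i, split into monomials and integrate each against ρ_sc separately.
Using ∫ x^{2j} ρ_sc = C_j = (1/(j+1)) C(2j, j) (Catalan numbers) and ∫ x^{2j+1} ρ_sc = 0 (odd monomials vanish by symmetry):
  i = 0 (even): a_0 · C_{0} = -2 · 1 = -2
  i = 1 (odd): ∫ x^1 ρ_sc = 0 (vanishes)
  i = 2 (even): a_2 · C_{1} = 4 · 1 = 4
  i = 3 (odd): ∫ x^3 ρ_sc = 0 (vanishes)
  i = 4 (even): a_4 · C_{2} = 1 · 2 = 2

Summing the contributions: ∫_{−2}^{2} p(x) ρ_sc(x) dx = (-2) + 4 + 2 = 4.


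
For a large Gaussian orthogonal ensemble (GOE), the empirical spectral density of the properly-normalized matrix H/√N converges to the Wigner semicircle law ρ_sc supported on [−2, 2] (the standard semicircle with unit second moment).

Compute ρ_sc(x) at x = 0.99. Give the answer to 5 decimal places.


ρ_sc(x) = (1/(2π)) √(4 − x²). With x = 0.99:
  4 − x² = 4 − (0.99)² = 4 − 0.980100 = 3.019900.
  √(4 − x²) = 1.737786.
  1/(2π) = 0.159155.
  ρ_sc(0.99) = 0.159155 · 1.737786 = 0.276577.

Rounded to 5 decimal places: ρ_sc(0.99) ≈ 0.27658.


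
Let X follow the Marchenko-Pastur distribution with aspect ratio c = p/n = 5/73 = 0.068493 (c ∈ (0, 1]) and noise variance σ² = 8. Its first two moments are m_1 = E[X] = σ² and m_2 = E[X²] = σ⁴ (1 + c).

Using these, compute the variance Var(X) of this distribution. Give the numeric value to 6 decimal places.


m_1 = E[X] = σ² = 8, so m_1² = 64.
m_2 = E[X²] = σ⁴ (1 + c) = 64 · (1 + 0.068493) = 64 · 1.068493 = 68.383562.
(Note m_2 − m_1² simplifies to c · σ⁴ = 0.068493 · 64.)

Var(X) = m_2 − m_1² = 68.383562 − 64 = 4.383562.


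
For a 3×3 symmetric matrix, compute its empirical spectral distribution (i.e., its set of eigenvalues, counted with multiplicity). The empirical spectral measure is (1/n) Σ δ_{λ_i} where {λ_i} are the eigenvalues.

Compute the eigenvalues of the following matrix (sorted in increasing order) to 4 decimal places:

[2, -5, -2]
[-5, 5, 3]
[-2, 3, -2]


Since M is real symmetric, all three eigenvalues are real; they are the roots of det(λI − M) = λ³ − (tr M) λ² + s λ − det M, where s is the sum of the principal 2×2 minors.
tr M = 2 + 5 + (-2) = 5.
s = (2·5 − (-5)²) + (2·(-2) − (-2)²) + (5·(-2) − 3²) = -15 + (-8) + (-19) = -42.
det M (expand along row 1) = 2·(-19) − (-5)·16 + (-2)·(-5) = 52.
Characteristic polynomial: λ³ − 5λ² − 42λ − 52 = 0.
Substitute λ = y + (tr M)/3 = y + 1.666667 to remove the quadratic term: y³ + p·y + q = 0 with p = s − (tr M)²/3 = -50.333333 and q = −2(tr M)³/27 + (tr M)·s/3 − det M = -131.259259.
Three real roots ⇒ use the trigonometric (Viète) form: r = 2√(−p/3) = 8.192137, φ = arccos(3q/(p·r)) = arccos(0.954989) = 0.301174 rad.
y_k = r·cos(φ/3 − 2πk/3) for k = 0, 1, 2 gives y = 8.150890, -3.364404, -4.786486.
λ_k = y_k + 1.666667 gives λ = 9.8176, -1.6977, -3.1198 (check: the sum is 5.0000 = tr M).

Eigenvalues sorted in increasing order: [-3.1198, -1.6977, 9.8176].


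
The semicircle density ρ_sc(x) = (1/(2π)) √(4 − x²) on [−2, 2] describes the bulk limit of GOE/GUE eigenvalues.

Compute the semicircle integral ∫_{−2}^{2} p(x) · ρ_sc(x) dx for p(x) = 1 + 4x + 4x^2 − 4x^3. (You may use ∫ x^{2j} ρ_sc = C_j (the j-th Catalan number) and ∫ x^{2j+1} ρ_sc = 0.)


Write p(x) = Σ a_i x^i, split into monomials and integrate each against ρ_sc separately.
Using ∫ x^{2j} ρ_sc = C_j = (1/(j+1)) C(2j, j) (Catalan numbers) and ∫ x^{2j+1} ρ_sc = 0 (odd monomials vanish by symmetry):
  i = 0 (even): a_0 · C_{0} = 1 · 1 = 1
  i = 1 (odd): ∫ x^1 ρ_sc = 0 (vanishes)
  i = 2 (even): a_2 · C_{1} = 4 · 1 = 4
  i = 3 (odd): ∫ x^3 ρ_sc = 0 (vanishes)

Summing the contributions: ∫_{−2}^{2} p(x) ρ_sc(x) dx = 1 + 4 = 5.


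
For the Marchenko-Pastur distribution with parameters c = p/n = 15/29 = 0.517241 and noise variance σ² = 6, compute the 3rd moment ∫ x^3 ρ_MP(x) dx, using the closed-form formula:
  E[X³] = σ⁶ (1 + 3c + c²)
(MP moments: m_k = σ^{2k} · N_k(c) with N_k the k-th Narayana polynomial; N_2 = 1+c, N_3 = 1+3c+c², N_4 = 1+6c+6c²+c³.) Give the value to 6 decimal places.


E[X³] = σ⁶ (1 + 3c + c²) (third MP moment). With σ² = 6 (so σ⁶ = 216) and c = 15/29 = 0.517241: E[X³] = 216 · (1 + 3·0.517241 + (0.517241)²) = 216 · 2.819263.

So E[X^3] = 608.960761.


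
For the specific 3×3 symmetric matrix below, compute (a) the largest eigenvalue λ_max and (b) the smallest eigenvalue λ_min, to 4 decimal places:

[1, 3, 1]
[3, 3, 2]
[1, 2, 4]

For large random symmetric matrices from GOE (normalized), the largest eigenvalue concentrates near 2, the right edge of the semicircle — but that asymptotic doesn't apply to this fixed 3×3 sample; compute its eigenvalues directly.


Since M is real symmetric, all three eigenvalues are real; they are the roots of det(λI − M) = λ³ − (tr M) λ² + s λ − det M, where s is the sum of the principal 2×2 minors.
tr M = 1 + 3 + 4 = 8.
s = (1·3 − 3²) + (1·4 − 1²) + (3·4 − 2²) = -6 + 3 + 8 = 5.
det M (expand along row 1) = 1·8 − 3·10 + 1·3 = -19.
Characteristic polynomial: λ³ − 8λ² + 5λ + 19 = 0.
Substitute λ = y + (tr M)/3 = y + 2.666667 to remove the quadratic term: y³ + p·y + q = 0 with p = s − (tr M)²/3 = -16.333333 and q = −2(tr M)³/27 + (tr M)·s/3 − det M = -5.592593.
Three real roots ⇒ use the trigonometric (Viète) form: r = 2√(−p/3) = 4.666667, φ = arccos(3q/(p·r)) = arccos(0.220117) = 1.348862 rad.
y_k = r·cos(φ/3 − 2πk/3) for k = 0, 1, 2 gives y = 4.202856, -0.344916, -3.857940.
λ_k = y_k + 2.666667 gives λ = 6.8695, 2.3218, -1.1913 (check: the sum is 8.0000 = tr M).

Hence λ_max = 6.8695 and λ_min = -1.1913.


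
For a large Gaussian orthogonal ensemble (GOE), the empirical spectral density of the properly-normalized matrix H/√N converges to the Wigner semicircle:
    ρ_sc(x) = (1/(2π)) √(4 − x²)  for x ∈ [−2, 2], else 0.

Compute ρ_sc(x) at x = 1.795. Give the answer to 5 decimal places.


ρ_sc(x) = (1/(2π)) √(4 − x²). With x = 1.795:
  4 − x² = 4 − (1.795)² = 4 − 3.222025 = 0.777975.
  √(4 − x²) = 0.882029.
  1/(2π) = 0.159155.
  ρ_sc(1.795) = 0.159155 · 0.882029 = 0.140379.

Rounded to 5 decimal places: ρ_sc(1.795) ≈ 0.14038.


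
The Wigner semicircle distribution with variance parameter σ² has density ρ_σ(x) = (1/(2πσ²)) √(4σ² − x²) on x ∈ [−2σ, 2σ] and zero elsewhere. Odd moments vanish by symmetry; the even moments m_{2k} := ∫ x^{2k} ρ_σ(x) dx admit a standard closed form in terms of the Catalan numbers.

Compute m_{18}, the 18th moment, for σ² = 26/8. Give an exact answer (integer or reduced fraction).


By the scaled semicircle moment identity, m_{2k} = σ^{2k} · C_k with k = 9.
C_9 = (1/(k+1)) · C(2k, k) = (1/10) · C(18, 9) = (1/10) · 48620 = 4862.
σ^{2k} = (σ²)^k = (26/8)^9 = 10604499373/262144.

Therefore m_{18} = σ^{18} · C_9 = (10604499373/262144) · 4862 = 25779537975763/131072.


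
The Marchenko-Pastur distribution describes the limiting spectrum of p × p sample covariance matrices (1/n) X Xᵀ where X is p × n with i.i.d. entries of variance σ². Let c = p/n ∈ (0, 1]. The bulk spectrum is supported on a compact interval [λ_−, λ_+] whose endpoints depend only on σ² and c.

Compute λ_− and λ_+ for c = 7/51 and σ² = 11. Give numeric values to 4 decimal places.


c = 7/51 = 0.137255; √c = 0.370479.
λ_− = σ² (1 − √c)² = 11 · (1 − 0.370479)² = 11 · (0.629521)² = 4.359260.
λ_+ = σ² (1 + √c)² = 11 · (1 + 0.370479)² = 11 · (1.370479)² = 20.660348.

Rounded to 4 decimal places: λ_− ≈ 4.3593, λ_+ ≈ 20.6603.


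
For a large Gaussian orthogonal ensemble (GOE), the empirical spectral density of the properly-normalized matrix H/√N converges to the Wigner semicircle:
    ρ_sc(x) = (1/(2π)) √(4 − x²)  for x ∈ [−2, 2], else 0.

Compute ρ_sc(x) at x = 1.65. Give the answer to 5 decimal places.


ρ_sc(x) = (1/(2π)) √(4 − x²). With x = 1.65:
  4 − x² = 4 − (1.65)² = 4 − 2.722500 = 1.277500.
  √(4 − x²) = 1.130265.
  1/(2π) = 0.159155.
  ρ_sc(1.65) = 0.159155 · 1.130265 = 0.179887.

Rounded to 5 decimal places: ρ_sc(1.65) ≈ 0.17989.


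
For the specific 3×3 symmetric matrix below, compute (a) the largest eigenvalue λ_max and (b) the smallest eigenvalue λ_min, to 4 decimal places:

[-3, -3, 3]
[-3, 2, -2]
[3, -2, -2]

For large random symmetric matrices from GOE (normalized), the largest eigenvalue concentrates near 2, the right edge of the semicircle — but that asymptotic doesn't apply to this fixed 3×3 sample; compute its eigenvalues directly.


Since M is real symmetric, all three eigenvalues are real; they are the roots of det(λI − M) = λ³ − (tr M) λ² + s λ − det M, where s is the sum of the principal 2×2 minors.
tr M = -3 + 2 + (-2) = -3.
s = ((-3)·2 − (-3)²) + ((-3)·(-2) − 3²) + (2·(-2) − (-2)²) = -15 + (-3) + (-8) = -26.
det M (expand along row 1) = (-3)·(-8) − (-3)·12 + 3·0 = 60.
Characteristic polynomial: λ³ + 3λ² − 26λ − 60 = 0.
Substitute λ = y + (tr M)/3 = y − 1.000000 to remove the quadratic term: y³ + p·y + q = 0 with p = s − (tr M)²/3 = -29.000000 and q = −2(tr M)³/27 + (tr M)·s/3 − det M = -32.000000.
Three real roots ⇒ use the trigonometric (Viète) form: r = 2√(−p/3) = 6.218253, φ = arccos(3q/(p·r)) = arccos(0.532359) = 1.009411 rad.
y_k = r·cos(φ/3 − 2πk/3) for k = 0, 1, 2 gives y = 5.869570, -1.156833, -4.712737.
λ_k = y_k − 1.000000 gives λ = 4.8696, -2.1568, -5.7127 (check: the sum is -3.0000 = tr M).

Hence λ_max = 4.8696 and λ_min = -5.7127.


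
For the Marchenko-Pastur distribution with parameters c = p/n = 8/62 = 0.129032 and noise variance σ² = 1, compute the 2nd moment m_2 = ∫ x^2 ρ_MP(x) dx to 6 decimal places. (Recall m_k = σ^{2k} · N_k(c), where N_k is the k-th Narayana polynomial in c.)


E[X²] = σ⁴ (1 + c) (second MP moment). With σ² = 1 (so σ⁴ = 1) and c = 8/62 = 0.129032: E[X²] = 1 · (1 + 0.129032) = 1 · 1.129032.

So E[X^2] = 1.129032.


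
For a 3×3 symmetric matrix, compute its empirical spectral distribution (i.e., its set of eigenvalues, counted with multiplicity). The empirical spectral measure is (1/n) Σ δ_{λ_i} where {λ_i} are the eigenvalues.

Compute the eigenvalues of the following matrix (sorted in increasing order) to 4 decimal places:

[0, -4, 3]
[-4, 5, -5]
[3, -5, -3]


Since M is real symmetric, all three eigenvalues are real; they are the roots of det(λI − M) = λ³ − (tr M) λ² + s λ − det M, where s is the sum of the principal 2×2 minors.
tr M = 0 + 5 + (-3) = 2.
s = (0·5 − (-4)²) + (0·(-3) − 3²) + (5·(-3) − (-5)²) = -16 + (-9) + (-40) = -65.
det M (expand along row 1) = 0·(-40) − (-4)·27 + 3·5 = 123.
Characteristic polynomial: λ³ − 2λ² − 65λ − 123 = 0.
Substitute λ = y + (tr M)/3 = y + 0.666667 to remove the quadratic term: y³ + p·y + q = 0 with p = s − (tr M)²/3 = -66.333333 and q = −2(tr M)³/27 + (tr M)·s/3 − det M = -166.925926.
Three real roots ⇒ use the trigonometric (Viète) form: r = 2√(−p/3) = 9.404491, φ = arccos(3q/(p·r)) = arccos(0.802746) = 0.638911 rad.
y_k = r·cos(φ/3 − 2πk/3) for k = 0, 1, 2 gives y = 9.192019, -2.874549, -6.317470.
λ_k = y_k + 0.666667 gives λ = 9.8587, -2.2079, -5.6508 (check: the sum is 2.0000 = tr M).

Eigenvalues sorted in increasing order: [-5.6508, -2.2079, 9.8587].


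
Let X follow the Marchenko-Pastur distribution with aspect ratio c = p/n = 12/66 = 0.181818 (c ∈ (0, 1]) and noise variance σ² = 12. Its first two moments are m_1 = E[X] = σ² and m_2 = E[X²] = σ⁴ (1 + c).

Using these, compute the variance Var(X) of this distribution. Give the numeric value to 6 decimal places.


m_1 = E[X] = σ² = 12, so m_1² = 144.
m_2 = E[X²] = σ⁴ (1 + c) = 144 · (1 + 0.181818) = 144 · 1.181818 = 170.181818.
(Note m_2 − m_1² simplifies to c · σ⁴ = 0.181818 · 144.)

Var(X) = m_2 − m_1² = 170.181818 − 144 = 26.181818.


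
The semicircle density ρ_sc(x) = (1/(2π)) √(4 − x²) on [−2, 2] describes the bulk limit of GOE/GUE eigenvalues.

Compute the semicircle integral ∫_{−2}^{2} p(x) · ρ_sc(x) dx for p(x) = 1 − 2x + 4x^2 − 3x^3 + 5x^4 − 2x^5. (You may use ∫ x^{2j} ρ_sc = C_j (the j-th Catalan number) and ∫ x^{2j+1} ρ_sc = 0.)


Write p(x) = Σ a_i x^i, split into monomials and integrate each against ρ_sc separately.
Using ∫ x^{2j} ρ_sc = C_j = (1/(j+1)) C(2j, j) (Catalan numbers) and ∫ x^{2j+1} ρ_sc = 0 (odd monomials vanish by symmetry):
  i = 0 (even): a_0 · C_{0} = 1 · 1 = 1
  i = 1 (odd): ∫ x^1 ρ_sc = 0 (vanishes)
  i = 2 (even): a_2 · C_{1} = 4 · 1 = 4
  i = 3 (odd): ∫ x^3 ρ_sc = 0 (vanishes)
  i = 4 (even): a_4 · C_{2} = 5 · 2 = 10
  i = 5 (odd): ∫ x^5 ρ_sc = 0 (vanishes)

Summing the contributions: ∫_{−2}^{2} p(x) ρ_sc(x) dx = 1 + 4 + 10 = 15.


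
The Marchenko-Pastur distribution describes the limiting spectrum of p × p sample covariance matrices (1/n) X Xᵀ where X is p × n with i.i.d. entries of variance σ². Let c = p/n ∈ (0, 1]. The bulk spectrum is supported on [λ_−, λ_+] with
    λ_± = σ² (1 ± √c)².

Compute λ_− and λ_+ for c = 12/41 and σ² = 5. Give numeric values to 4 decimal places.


c = 12/41 = 0.292683; √c = 0.541002.
λ_− = σ² (1 − √c)² = 5 · (1 − 0.541002)² = 5 · (0.458998)² = 1.053397.
λ_+ = σ² (1 + √c)² = 5 · (1 + 0.541002)² = 5 · (1.541002)² = 11.873432.

Rounded to 4 decimal places: λ_− ≈ 1.0534, λ_+ ≈ 11.8734.


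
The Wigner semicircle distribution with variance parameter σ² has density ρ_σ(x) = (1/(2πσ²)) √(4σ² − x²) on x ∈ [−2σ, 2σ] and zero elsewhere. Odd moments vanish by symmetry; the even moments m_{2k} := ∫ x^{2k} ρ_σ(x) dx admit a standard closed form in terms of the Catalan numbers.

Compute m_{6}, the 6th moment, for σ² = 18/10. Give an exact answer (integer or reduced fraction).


By the scaled semicircle moment identity, m_{2k} = σ^{2k} · C_k with k = 3.
C_3 = (1/(k+1)) · C(2k, k) = (1/4) · C(6, 3) = (1/4) · 20 = 5.
σ^{2k} = (σ²)^k = (18/10)^3 = 729/125.

Therefore m_{6} = σ^{6} · C_3 = (729/125) · 5 = 729/25.


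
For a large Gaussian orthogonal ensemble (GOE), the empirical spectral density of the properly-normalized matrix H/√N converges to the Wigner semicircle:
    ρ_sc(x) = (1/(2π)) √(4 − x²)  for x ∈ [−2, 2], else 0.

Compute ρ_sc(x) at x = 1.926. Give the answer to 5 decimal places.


ρ_sc(x) = (1/(2π)) √(4 − x²). With x = 1.926:
  4 − x² = 4 − (1.926)² = 4 − 3.709476 = 0.290524.
  √(4 − x²) = 0.539003.
  1/(2π) = 0.159155.
  ρ_sc(1.926) = 0.159155 · 0.539003 = 0.085785.

Rounded to 5 decimal places: ρ_sc(1.926) ≈ 0.08578.


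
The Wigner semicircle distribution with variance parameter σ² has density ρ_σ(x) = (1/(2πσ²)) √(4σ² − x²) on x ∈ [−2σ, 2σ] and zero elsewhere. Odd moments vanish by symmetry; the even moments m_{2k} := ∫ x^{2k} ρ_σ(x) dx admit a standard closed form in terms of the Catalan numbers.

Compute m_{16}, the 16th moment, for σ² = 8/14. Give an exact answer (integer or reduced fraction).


By the scaled semicircle moment identity, m_{2k} = σ^{2k} · C_k with k = 8.
C_8 = (1/(k+1)) · C(2k, k) = (1/9) · C(16, 8) = (1/9) · 12870 = 1430.
σ^{2k} = (σ²)^k = (8/14)^8 = 65536/5764801.

Therefore m_{16} = σ^{16} · C_8 = (65536/5764801) · 1430 = 93716480/5764801.


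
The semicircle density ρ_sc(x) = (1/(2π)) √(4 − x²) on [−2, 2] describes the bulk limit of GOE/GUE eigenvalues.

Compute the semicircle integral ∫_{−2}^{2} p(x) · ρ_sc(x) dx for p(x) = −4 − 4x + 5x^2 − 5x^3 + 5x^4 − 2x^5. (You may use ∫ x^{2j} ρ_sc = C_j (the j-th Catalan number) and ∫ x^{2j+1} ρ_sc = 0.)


Write p(x) = Σ a_i x^i, split into monomials and integrate each against ρ_sc separately.
Using ∫ x^{2j} ρ_sc = C_j = (1/(j+1)) C(2j, j) (Catalan numbers) and ∫ x^{2j+1} ρ_sc = 0 (odd monomials vanish by symmetry):
  i = 0 (even): a_0 · C_{0} = -4 · 1 = -4
  i = 1 (odd): ∫ x^1 ρ_sc = 0 (vanishes)
  i = 2 (even): a_2 · C_{1} = 5 · 1 = 5
  i = 3 (odd): ∫ x^3 ρ_sc = 0 (vanishes)
  i = 4 (even): a_4 · C_{2} = 5 · 2 = 10
  i = 5 (odd): ∫ x^5 ρ_sc = 0 (vanishes)

Summing the contributions: ∫_{−2}^{2} p(x) ρ_sc(x) dx = (-4) + 5 + 10 = 11.


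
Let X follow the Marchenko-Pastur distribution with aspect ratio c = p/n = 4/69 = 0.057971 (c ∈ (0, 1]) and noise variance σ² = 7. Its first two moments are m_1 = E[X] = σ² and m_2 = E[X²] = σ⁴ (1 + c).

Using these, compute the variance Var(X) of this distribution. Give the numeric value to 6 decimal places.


m_1 = E[X] = σ² = 7, so m_1² = 49.
m_2 = E[X²] = σ⁴ (1 + c) = 49 · (1 + 0.057971) = 49 · 1.057971 = 51.840580.
(Note m_2 − m_1² simplifies to c · σ⁴ = 0.057971 · 49.)

Var(X) = m_2 − m_1² = 51.840580 − 49 = 2.840580.


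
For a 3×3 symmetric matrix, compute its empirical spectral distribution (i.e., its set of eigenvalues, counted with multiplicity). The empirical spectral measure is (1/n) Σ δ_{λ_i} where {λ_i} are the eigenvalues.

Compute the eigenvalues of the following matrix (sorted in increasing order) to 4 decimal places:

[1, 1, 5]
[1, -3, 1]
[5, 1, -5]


Since M is real symmetric, all three eigenvalues are real; they are the roots of det(λI − M) = λ³ − (tr M) λ² + s λ − det M, where s is the sum of the principal 2×2 minors.
tr M = 1 + (-3) + (-5) = -7.
s = (1·(-3) − 1²) + (1·(-5) − 5²) + ((-3)·(-5) − 1²) = -4 + (-30) + 14 = -20.
det M (expand along row 1) = 1·14 − 1·(-10) + 5·16 = 104.
Characteristic polynomial: λ³ + 7λ² − 20λ − 104 = 0.
Substitute λ = y + (tr M)/3 = y − 2.333333 to remove the quadratic term: y³ + p·y + q = 0 with p = s − (tr M)²/3 = -36.333333 and q = −2(tr M)³/27 + (tr M)·s/3 − det M = -31.925926.
Three real roots ⇒ use the trigonometric (Viète) form: r = 2√(−p/3) = 6.960204, φ = arccos(3q/(p·r)) = arccos(0.378737) = 1.182365 rad.
y_k = r·cos(φ/3 − 2πk/3) for k = 0, 1, 2 gives y = 6.426594, -0.898671, -5.527924.
λ_k = y_k − 2.333333 gives λ = 4.0933, -3.2320, -7.8613 (check: the sum is -7.0000 = tr M).

Eigenvalues sorted in increasing order: [-7.8613, -3.2320, 4.0933].


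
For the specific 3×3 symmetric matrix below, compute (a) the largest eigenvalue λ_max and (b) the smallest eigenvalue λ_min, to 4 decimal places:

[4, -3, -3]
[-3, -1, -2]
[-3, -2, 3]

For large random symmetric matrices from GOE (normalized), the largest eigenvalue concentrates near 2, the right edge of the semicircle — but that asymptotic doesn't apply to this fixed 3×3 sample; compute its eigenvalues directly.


Since M is real symmetric, all three eigenvalues are real; they are the roots of det(λI − M) = λ³ − (tr M) λ² + s λ − det M, where s is the sum of the principal 2×2 minors.
tr M = 4 + (-1) + 3 = 6.
s = (4·(-1) − (-3)²) + (4·3 − (-3)²) + ((-1)·3 − (-2)²) = -13 + 3 + (-7) = -17.
det M (expand along row 1) = 4·(-7) − (-3)·(-15) + (-3)·3 = -82.
Characteristic polynomial: λ³ − 6λ² − 17λ + 82 = 0.
Substitute λ = y + (tr M)/3 = y + 2.000000 to remove the quadratic term: y³ + p·y + q = 0 with p = s − (tr M)²/3 = -29.000000 and q = −2(tr M)³/27 + (tr M)·s/3 − det M = 32.000000.
Three real roots ⇒ use the trigonometric (Viète) form: r = 2√(−p/3) = 6.218253, φ = arccos(3q/(p·r)) = arccos(-0.532359) = 2.132182 rad.
y_k = r·cos(φ/3 − 2πk/3) for k = 0, 1, 2 gives y = 4.712737, 1.156833, -5.869570.
λ_k = y_k + 2.000000 gives λ = 6.7127, 3.1568, -3.8696 (check: the sum is 6.0000 = tr M).

Hence λ_max = 6.7127 and λ_min = -3.8696.


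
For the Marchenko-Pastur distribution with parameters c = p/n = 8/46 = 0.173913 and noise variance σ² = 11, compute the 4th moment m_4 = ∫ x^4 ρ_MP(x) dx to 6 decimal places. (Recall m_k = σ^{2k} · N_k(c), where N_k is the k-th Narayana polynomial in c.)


E[X⁴] = σ⁸ (1 + 6c + 6c² + c³) (fourth MP moment). With σ² = 11 (so σ⁸ = 14641) and c = 8/46 = 0.173913: E[X⁴] = 14641 · (1 + 6·0.173913 + 6·(0.173913)² + (0.173913)³) = 14641 · 2.230213.

So E[X^4] = 32652.546643.


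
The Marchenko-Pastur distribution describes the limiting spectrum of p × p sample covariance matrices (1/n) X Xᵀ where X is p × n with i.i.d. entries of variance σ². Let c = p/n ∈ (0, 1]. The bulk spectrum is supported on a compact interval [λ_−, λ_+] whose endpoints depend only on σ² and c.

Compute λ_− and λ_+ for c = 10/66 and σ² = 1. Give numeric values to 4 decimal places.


c = 10/66 = 0.151515; √c = 0.389249.
λ_− = σ² (1 − √c)² = 1 · (1 − 0.389249)² = 1 · (0.610751)² = 0.373016.
λ_+ = σ² (1 + √c)² = 1 · (1 + 0.389249)² = 1 · (1.389249)² = 1.930014.

Rounded to 4 decimal places: λ_− ≈ 0.3730, λ_+ ≈ 1.9300.


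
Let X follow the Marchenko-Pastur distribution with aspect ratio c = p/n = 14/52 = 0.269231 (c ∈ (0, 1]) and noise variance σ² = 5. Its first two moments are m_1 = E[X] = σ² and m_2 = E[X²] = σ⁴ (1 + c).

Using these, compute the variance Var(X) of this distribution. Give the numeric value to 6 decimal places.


m_1 = E[X] = σ² = 5, so m_1² = 25.
m_2 = E[X²] = σ⁴ (1 + c) = 25 · (1 + 0.269231) = 25 · 1.269231 = 31.730769.
(Note m_2 − m_1² simplifies to c · σ⁴ = 0.269231 · 25.)

Var(X) = m_2 − m_1² = 31.730769 − 25 = 6.730769.


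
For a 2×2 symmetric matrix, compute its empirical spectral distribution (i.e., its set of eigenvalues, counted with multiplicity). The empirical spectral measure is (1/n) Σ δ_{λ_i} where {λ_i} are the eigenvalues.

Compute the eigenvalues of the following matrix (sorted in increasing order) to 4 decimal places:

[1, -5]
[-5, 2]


Since M is real symmetric, both eigenvalues are real; they are the roots of det(λI − M) = λ² − (tr M) λ + det M.
tr M = 1 + 2 = 3.
det M = 1·2 − (-5)² = 2 − 25 = -23.
Characteristic polynomial: λ² − 3λ − 23 = 0.
Discriminant Δ = (tr M)² − 4·det M = 9 − (-92) = 101; √Δ = 10.049876.
λ = (tr M ± √Δ)/2 = (3 ± 10.049876)/2, giving (tr M − √Δ)/2 = -3.5249 and (tr M + √Δ)/2 = 6.5249.

Eigenvalues sorted in increasing order: [-3.5249, 6.5249].


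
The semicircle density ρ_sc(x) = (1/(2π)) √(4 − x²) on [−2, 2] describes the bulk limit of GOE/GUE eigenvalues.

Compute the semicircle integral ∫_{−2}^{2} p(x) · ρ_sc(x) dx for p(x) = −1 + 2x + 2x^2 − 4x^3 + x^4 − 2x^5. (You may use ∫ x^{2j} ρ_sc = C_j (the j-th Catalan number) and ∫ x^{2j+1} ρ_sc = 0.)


Write p(x) = Σ a_i x^i, split into monomials and integrate each against ρ_sc separately.
Using ∫ x^{2j} ρ_sc = C_j = (1/(j+1)) C(2j, j) (Catalan numbers) and ∫ x^{2j+1} ρ_sc = 0 (odd monomials vanish by symmetry):
  i = 0 (even): a_0 · C_{0} = -1 · 1 = -1
  i = 1 (odd): ∫ x^1 ρ_sc = 0 (vanishes)
  i = 2 (even): a_2 · C_{1} = 2 · 1 = 2
  i = 3 (odd): ∫ x^3 ρ_sc = 0 (vanishes)
  i = 4 (even): a_4 · C_{2} = 1 · 2 = 2
  i = 5 (odd): ∫ x^5 ρ_sc = 0 (vanishes)

Summing the contributions: ∫_{−2}^{2} p(x) ρ_sc(x) dx = (-1) + 2 + 2 = 3.


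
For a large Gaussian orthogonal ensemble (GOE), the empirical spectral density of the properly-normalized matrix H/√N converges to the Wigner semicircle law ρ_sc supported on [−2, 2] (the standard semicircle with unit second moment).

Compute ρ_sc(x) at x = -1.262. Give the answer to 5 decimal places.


ρ_sc(x) = (1/(2π)) √(4 − x²). With x = -1.262:
  4 − x² = 4 − (-1.262)² = 4 − 1.592644 = 2.407356.
  √(4 − x²) = 1.551566.
  1/(2π) = 0.159155.
  ρ_sc(-1.262) = 0.159155 · 1.551566 = 0.246939.

Rounded to 5 decimal places: ρ_sc(-1.262) ≈ 0.24694.


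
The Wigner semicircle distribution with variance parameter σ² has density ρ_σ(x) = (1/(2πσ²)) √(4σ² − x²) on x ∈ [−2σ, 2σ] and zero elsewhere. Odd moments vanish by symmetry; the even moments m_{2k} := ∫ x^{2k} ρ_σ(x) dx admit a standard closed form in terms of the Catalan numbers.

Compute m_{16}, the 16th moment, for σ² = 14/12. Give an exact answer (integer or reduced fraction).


By the scaled semicircle moment identity, m_{2k} = σ^{2k} · C_k with k = 8.
C_8 = (1/(k+1)) · C(2k, k) = (1/9) · C(16, 8) = (1/9) · 12870 = 1430.
σ^{2k} = (σ²)^k = (14/12)^8 = 5764801/1679616.

Therefore m_{16} = σ^{16} · C_8 = (5764801/1679616) · 1430 = 4121832715/839808.


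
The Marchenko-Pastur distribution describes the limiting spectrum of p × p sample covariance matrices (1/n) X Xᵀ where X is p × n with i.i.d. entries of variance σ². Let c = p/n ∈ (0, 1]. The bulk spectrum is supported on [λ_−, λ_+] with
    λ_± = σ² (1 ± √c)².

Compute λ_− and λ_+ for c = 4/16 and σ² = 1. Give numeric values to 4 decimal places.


c = 4/16 = 0.250000; √c = 0.500000.
λ_− = σ² (1 − √c)² = 1 · (1 − 0.500000)² = 1 · (0.500000)² = 0.250000.
λ_+ = σ² (1 + √c)² = 1 · (1 + 0.500000)² = 1 · (1.500000)² = 2.250000.

Rounded to 4 decimal places: λ_− ≈ 0.2500, λ_+ ≈ 2.2500.


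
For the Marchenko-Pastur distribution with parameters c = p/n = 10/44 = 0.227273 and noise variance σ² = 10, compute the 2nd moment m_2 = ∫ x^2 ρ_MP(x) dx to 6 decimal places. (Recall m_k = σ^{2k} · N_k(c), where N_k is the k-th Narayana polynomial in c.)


E[X²] = σ⁴ (1 + c) (second MP moment). With σ² = 10 (so σ⁴ = 100) and c = 10/44 = 0.227273: E[X²] = 100 · (1 + 0.227273) = 100 · 1.227273.

So E[X^2] = 122.727273.


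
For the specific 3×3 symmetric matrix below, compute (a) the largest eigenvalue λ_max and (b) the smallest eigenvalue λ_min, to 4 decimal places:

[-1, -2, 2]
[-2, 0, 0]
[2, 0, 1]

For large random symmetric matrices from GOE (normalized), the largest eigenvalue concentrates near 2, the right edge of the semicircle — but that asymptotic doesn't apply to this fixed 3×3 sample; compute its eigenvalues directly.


Since M is real symmetric, all three eigenvalues are real; they are the roots of det(λI − M) = λ³ − (tr M) λ² + s λ − det M, where s is the sum of the principal 2×2 minors.
tr M = -1 + 0 + 1 = 0.
s = ((-1)·0 − (-2)²) + ((-1)·1 − 2²) + (0·1 − 0²) = -4 + (-5) + 0 = -9.
det M (expand along row 1) = (-1)·0 − (-2)·(-2) + 2·0 = -4.
Characteristic polynomial: λ³ − 9λ + 4 = 0.
Substitute λ = y + (tr M)/3 = y + 0.000000 to remove the quadratic term: y³ + p·y + q = 0 with p = s − (tr M)²/3 = -9.000000 and q = −2(tr M)³/27 + (tr M)·s/3 − det M = 4.000000.
Three real roots ⇒ use the trigonometric (Viète) form: r = 2√(−p/3) = 3.464102, φ = arccos(3q/(p·r)) = arccos(-0.384900) = 1.965896 rad.
y_k = r·cos(φ/3 − 2πk/3) for k = 0, 1, 2 gives y = 2.746568, 0.454904, -3.201472.
λ_k = y_k + 0.000000 gives λ = 2.7466, 0.4549, -3.2015 (check: the sum is 0.0000 = tr M).

Hence λ_max = 2.7466 and λ_min = -3.2015.


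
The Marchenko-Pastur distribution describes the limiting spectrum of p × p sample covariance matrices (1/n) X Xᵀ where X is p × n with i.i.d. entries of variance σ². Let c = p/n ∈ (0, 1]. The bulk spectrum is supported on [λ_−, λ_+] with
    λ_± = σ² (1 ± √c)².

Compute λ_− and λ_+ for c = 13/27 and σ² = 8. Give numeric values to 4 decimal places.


c = 13/27 = 0.481481; √c = 0.693889.
λ_− = σ² (1 − √c)² = 8 · (1 − 0.693889)² = 8 · (0.306111)² = 0.749633.
λ_+ = σ² (1 + √c)² = 8 · (1 + 0.693889)² = 8 · (1.693889)² = 22.954071.

Rounded to 4 decimal places: λ_− ≈ 0.7496, λ_+ ≈ 22.9541.


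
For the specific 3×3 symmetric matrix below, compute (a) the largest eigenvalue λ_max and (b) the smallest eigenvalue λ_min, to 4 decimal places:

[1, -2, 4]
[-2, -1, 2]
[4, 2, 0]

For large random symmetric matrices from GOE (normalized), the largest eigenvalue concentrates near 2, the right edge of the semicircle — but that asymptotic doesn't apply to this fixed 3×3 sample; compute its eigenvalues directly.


Since M is real symmetric, all three eigenvalues are real; they are the roots of det(λI − M) = λ³ − (tr M) λ² + s λ − det M, where s is the sum of the principal 2×2 minors.
tr M = 1 + (-1) + 0 = 0.
s = (1·(-1) − (-2)²) + (1·0 − 4²) + ((-1)·0 − 2²) = -5 + (-16) + (-4) = -25.
det M (expand along row 1) = 1·(-4) − (-2)·(-8) + 4·0 = -20.
Characteristic polynomial: λ³ − 25λ + 20 = 0.
Substitute λ = y + (tr M)/3 = y + 0.000000 to remove the quadratic term: y³ + p·y + q = 0 with p = s − (tr M)²/3 = -25.000000 and q = −2(tr M)³/27 + (tr M)·s/3 − det M = 20.000000.
Three real roots ⇒ use the trigonometric (Viète) form: r = 2√(−p/3) = 5.773503, φ = arccos(3q/(p·r)) = arccos(-0.415692) = 1.999500 rad.
y_k = r·cos(φ/3 − 2πk/3) for k = 0, 1, 2 gives y = 4.537917, 0.822236, -5.360153.
λ_k = y_k + 0.000000 gives λ = 4.5379, 0.8222, -5.3602 (check: the sum is 0.0000 = tr M).

Hence λ_max = 4.5379 and λ_min = -5.3602.
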